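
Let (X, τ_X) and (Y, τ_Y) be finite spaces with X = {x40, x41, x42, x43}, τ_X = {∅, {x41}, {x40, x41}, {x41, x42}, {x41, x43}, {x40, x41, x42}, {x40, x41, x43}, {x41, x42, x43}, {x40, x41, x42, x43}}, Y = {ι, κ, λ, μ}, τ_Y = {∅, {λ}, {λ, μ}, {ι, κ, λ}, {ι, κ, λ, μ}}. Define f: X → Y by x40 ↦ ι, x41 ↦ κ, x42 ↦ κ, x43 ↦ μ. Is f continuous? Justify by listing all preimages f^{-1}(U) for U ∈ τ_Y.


f is NOT continuous.

Compute f^{-1}(U) for each U ∈ τ_Y:
  U = ∅: f^{-1}(U) = ∅ ∈ τ_X ✓.
  U = {λ}: f^{-1}(U) = ∅ ∈ τ_X ✓.
  U = {λ, μ}: f^{-1}(U) = {x43} ∉ τ_X ✗.
  U = {ι, κ, λ}: f^{-1}(U) = {x40, x41, x42} ∈ τ_X ✓.
  U = {ι, κ, λ, μ}: f^{-1}(U) = {x40, x41, x42, x43} ∈ τ_X ✓.
Found U = {λ, μ} with f^{-1}(U) = {x43} not in τ_X. Therefore f is NOT continuous.


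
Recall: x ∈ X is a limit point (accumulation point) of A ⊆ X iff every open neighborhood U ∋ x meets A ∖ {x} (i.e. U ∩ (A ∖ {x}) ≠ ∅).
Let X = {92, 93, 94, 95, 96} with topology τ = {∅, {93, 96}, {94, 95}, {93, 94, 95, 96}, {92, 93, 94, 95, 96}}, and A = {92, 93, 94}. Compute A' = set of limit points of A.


A' = {92, 95, 96}

For each x ∈ X, list the open sets U ∈ τ with x ∈ U, then check whether U ∩ (A ∖ {x}) ≠ ∅ for every such U.
  x = 92: opens ∋ x are {92, 93, 94, 95, 96}; each meets A ∖ {92}, so x IS a limit point.
  x = 93: open {93, 96} ∋ x has {93, 96} ∩ (A ∖ {93}) = ∅, so x is NOT a limit point.
  x = 94: open {94, 95} ∋ x has {94, 95} ∩ (A ∖ {94}) = ∅, so x is NOT a limit point.
  x = 95: opens ∋ x are {94, 95}, {93, 94, 95, 96}, {92, 93, 94, 95, 96}; each meets A ∖ {95}, so x IS a limit point.
  x = 96: opens ∋ x are {93, 96}, {93, 94, 95, 96}, {92, 93, 94, 95, 96}; each meets A ∖ {96}, so x IS a limit point.
Collecting: A' = {92, 95, 96}.


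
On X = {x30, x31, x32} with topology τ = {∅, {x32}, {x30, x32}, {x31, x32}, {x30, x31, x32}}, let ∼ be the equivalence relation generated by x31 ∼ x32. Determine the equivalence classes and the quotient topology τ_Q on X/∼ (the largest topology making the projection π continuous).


X/∼ = {[x30], [x31=x32]}; |τ_Q| = 3.

Equivalence classes: [x30], [x31=x32].
Quotient map π: X → X/∼ sends x30 ↦ [x30], x31 ↦ [x31=x32], x32 ↦ [x31=x32].
For each subset V ⊆ X/∼, compute π^{-1}(V) ⊆ X and check whether π^{-1}(V) ∈ τ. V is open in τ_Q iff π^{-1}(V) ∈ τ.
  V = {}: π^{-1}(V) = ∅ ∈ τ ✓.
  V = {[x30]}: π^{-1}(V) = {x30} ∉ τ ✗.
  V = {[x31=x32]}: π^{-1}(V) = {x31, x32} ∈ τ ✓.
  V = {[x30], [x31=x32]}: π^{-1}(V) = {x30, x31, x32} ∈ τ ✓.
Open sets in the quotient: τ_Q = {{}, {[x31=x32]}, {[x30], [x31=x32]}} (3 elements).


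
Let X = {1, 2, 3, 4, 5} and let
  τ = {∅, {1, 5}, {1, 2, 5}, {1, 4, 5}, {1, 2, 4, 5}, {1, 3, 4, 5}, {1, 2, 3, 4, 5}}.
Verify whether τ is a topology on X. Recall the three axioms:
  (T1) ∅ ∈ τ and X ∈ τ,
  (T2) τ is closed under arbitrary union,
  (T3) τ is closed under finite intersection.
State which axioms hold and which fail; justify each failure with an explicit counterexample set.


τ IS a topology on X.

Axiom (T1): ∅ ∈ τ? Yes; X ∈ τ? Yes.
Axiom (T2/T3): check pairwise unions and intersections of members of τ.
All pairwise intersections and unions checked — each lies in τ. Therefore τ satisfies (T1), (T2), (T3): it IS a topology on X.


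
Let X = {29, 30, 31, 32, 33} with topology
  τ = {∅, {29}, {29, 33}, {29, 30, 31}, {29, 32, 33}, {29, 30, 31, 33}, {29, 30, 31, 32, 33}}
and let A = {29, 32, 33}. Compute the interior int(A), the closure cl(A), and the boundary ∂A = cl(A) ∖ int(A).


int(A) = {29, 32, 33}, cl(A) = {29, 30, 31, 32, 33}, ∂A = {30, 31}.

Closed sets in (X, τ) are complements of opens:
  closed(X, τ) = {∅, {32}, {30, 31}, {32, 33}, {30, 31, 32}, {30, 31, 32, 33}, {29, 30, 31, 32, 33}}.
int(A) = ⋃ {U ∈ τ : U ⊆ A}. Opens contained in A: ∅, {29}, {29, 33}, {29, 32, 33}.
Taking the union of these: int(A) = {29, 32, 33}.
cl(A) = ⋂ {C closed : A ⊆ C}. Closed sets containing A: {29, 30, 31, 32, 33}.
Intersecting these: cl(A) = {29, 30, 31, 32, 33}.
∂A = cl(A) ∖ int(A) = {29, 30, 31, 32, 33} ∖ {29, 32, 33} = {30, 31}.


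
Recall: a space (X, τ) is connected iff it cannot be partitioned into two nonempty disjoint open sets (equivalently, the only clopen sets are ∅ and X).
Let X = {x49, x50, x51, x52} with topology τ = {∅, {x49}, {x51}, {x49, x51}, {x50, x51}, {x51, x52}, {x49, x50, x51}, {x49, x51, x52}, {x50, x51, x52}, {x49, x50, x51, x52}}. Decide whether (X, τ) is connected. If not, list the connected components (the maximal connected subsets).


(X, τ) is disconnected; components = [{x49}, {x50, x51, x52}].

Find clopen sets (U ∈ τ with X ∖ U ∈ τ):
  U = ∅, X ∖ U = {x49, x50, x51, x52} — both open, so U is clopen.
  U = {x49}, X ∖ U = {x50, x51, x52} — both open, so U is clopen.
  U = {x50, x51, x52}, X ∖ U = {x49} — both open, so U is clopen.
  U = {x49, x50, x51, x52}, X ∖ U = ∅ — both open, so U is clopen.
Nontrivial clopen(s) exist: e.g. {x50, x51, x52}. So (X, τ) is disconnected.
Compute connected components by grouping points that agree on all clopens:
  component: {x49}
  component: {x50, x51, x52}


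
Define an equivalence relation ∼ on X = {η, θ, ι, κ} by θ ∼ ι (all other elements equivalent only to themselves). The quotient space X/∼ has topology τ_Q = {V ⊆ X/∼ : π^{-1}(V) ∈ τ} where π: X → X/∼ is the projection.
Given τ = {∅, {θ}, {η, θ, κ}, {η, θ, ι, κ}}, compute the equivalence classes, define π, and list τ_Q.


X/∼ = {[η], [θ=ι], [κ]}; |τ_Q| = 2.

Equivalence classes: [η], [θ=ι], [κ].
Quotient map π: X → X/∼ sends η ↦ [η], θ ↦ [θ=ι], ι ↦ [θ=ι], κ ↦ [κ].
For each subset V ⊆ X/∼, compute π^{-1}(V) ⊆ X and check whether π^{-1}(V) ∈ τ. V is open in τ_Q iff π^{-1}(V) ∈ τ.
  V = {}: π^{-1}(V) = ∅ ∈ τ ✓.
  V = {[η]}: π^{-1}(V) = {η} ∉ τ ✗.
  V = {[θ=ι]}: π^{-1}(V) = {θ, ι} ∉ τ ✗.
  V = {[η], [θ=ι]}: π^{-1}(V) = {η, θ, ι} ∉ τ ✗.
  V = {[κ]}: π^{-1}(V) = {κ} ∉ τ ✗.
  V = {[η], [κ]}: π^{-1}(V) = {η, κ} ∉ τ ✗.
  V = {[θ=ι], [κ]}: π^{-1}(V) = {θ, ι, κ} ∉ τ ✗.
  V = {[η], [θ=ι], [κ]}: π^{-1}(V) = {η, θ, ι, κ} ∈ τ ✓.
Open sets in the quotient: τ_Q = {{}, {[η], [θ=ι], [κ]}} (2 elements).


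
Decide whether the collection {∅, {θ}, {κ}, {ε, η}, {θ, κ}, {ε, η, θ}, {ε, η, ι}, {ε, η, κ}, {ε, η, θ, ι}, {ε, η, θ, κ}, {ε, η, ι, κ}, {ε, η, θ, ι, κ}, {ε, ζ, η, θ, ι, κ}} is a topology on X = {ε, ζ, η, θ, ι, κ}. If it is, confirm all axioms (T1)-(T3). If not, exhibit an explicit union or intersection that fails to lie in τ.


τ IS a topology on X.

Axiom (T1): ∅ ∈ τ? Yes; X ∈ τ? Yes.
Axiom (T2/T3): check pairwise unions and intersections of members of τ.
All pairwise intersections and unions checked — each lies in τ. Therefore τ satisfies (T1), (T2), (T3): it IS a topology on X.


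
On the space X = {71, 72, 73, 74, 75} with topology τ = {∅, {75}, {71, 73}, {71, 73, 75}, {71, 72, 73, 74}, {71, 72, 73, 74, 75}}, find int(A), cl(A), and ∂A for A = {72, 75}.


int(A) = {75}, cl(A) = {72, 74, 75}, ∂A = {72, 74}.

Closed sets in (X, τ) are complements of opens:
  closed(X, τ) = {∅, {75}, {72, 74}, {72, 74, 75}, {71, 72, 73, 74}, {71, 72, 73, 74, 75}}.
int(A) = ⋃ {U ∈ τ : U ⊆ A}. Opens contained in A: ∅, {75}.
Taking the union of these: int(A) = {75}.
cl(A) = ⋂ {C closed : A ⊆ C}. Closed sets containing A: {72, 74, 75}, {71, 72, 73, 74, 75}.
Intersecting these: cl(A) = {72, 74, 75}.
∂A = cl(A) ∖ int(A) = {72, 74, 75} ∖ {75} = {72, 74}.


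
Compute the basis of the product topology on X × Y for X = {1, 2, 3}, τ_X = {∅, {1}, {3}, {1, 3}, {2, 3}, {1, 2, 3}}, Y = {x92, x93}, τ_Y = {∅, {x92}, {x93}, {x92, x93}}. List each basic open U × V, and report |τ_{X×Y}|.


Basis B = {∅ × ∅, {1} × {x92}, {1} × {x93}, {3} × {x92}, {3} × {x93}, {1} × {x92, x93}, {1, 3} × {x92}, {1, 3} × {x93}, {2, 3} × {x92}, {2, 3} × {x93}, {3} × {x92, x93}, {1, 2, 3} × {x92}, {1, 2, 3} × {x93}, {1, 3} × {x92, x93}, {2, 3} × {x92, x93}, {1, 2, 3} × {x92, x93}}; |τ_{X×Y}| = 36.

Enumerate products U × V with U ∈ τ_X, V ∈ τ_Y (deduplicated):
  ∅ × ∅ = {} (∅)
  {1} × {x92} = {(1,x92)}
  {1} × {x93} = {(1,x93)}
  {3} × {x92} = {(3,x92)}
  {3} × {x93} = {(3,x93)}
  {1} × {x92, x93} = {(1,x92), (1,x93)}
  {1, 3} × {x92} = {(1,x92), (3,x92)}
  {1, 3} × {x93} = {(1,x93), (3,x93)}
  {2, 3} × {x92} = {(2,x92), (3,x92)}
  {2, 3} × {x93} = {(2,x93), (3,x93)}
  {3} × {x92, x93} = {(3,x92), (3,x93)}
  {1, 2, 3} × {x92} = {(1,x92), (2,x92), (3,x92)}
  {1, 2, 3} × {x93} = {(1,x93), (2,x93), (3,x93)}
  {1, 3} × {x92, x93} = {(1,x92), (1,x93), (3,x92), (3,x93)}
  {2, 3} × {x92, x93} = {(2,x92), (2,x93), (3,x92), (3,x93)}
  {1, 2, 3} × {x92, x93} = {(1,x92), (1,x93), (2,x92), (2,x93), (3,x92), (3,x93)}
These 16 distinct sets form the basis B.
Close under arbitrary unions to get τ_{X×Y}; counting gives |τ_{X×Y}| = 36.


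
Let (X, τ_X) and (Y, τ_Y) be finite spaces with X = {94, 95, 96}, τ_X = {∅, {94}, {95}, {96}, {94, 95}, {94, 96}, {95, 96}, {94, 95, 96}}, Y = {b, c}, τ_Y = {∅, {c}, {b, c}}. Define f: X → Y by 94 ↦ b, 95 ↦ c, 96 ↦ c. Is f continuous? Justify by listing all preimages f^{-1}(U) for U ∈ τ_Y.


f IS continuous.

Compute f^{-1}(U) for each U ∈ τ_Y:
  U = ∅: f^{-1}(U) = ∅ ∈ τ_X ✓.
  U = {c}: f^{-1}(U) = {95, 96} ∈ τ_X ✓.
  U = {b, c}: f^{-1}(U) = {94, 95, 96} ∈ τ_X ✓.
Every preimage lies in τ_X, so f IS continuous.


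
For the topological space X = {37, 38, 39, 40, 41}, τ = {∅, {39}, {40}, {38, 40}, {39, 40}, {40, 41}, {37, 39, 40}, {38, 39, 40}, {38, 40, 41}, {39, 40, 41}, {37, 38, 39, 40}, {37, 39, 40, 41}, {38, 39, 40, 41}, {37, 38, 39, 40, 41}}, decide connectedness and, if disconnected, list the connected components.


(X, τ) is connected.

Find clopen sets (U ∈ τ with X ∖ U ∈ τ):
  U = ∅, X ∖ U = {37, 38, 39, 40, 41} — both open, so U is clopen.
  U = {37, 38, 39, 40, 41}, X ∖ U = ∅ — both open, so U is clopen.
Only trivial clopens (∅ and X) exist, so (X, τ) is connected.
Compute connected components by grouping points that agree on all clopens:
  component: {37, 38, 39, 40, 41}


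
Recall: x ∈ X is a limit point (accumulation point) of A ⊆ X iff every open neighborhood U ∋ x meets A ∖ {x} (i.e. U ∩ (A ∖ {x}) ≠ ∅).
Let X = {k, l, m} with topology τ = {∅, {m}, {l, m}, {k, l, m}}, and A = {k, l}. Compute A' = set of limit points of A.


A' = {k}

For each x ∈ X, list the open sets U ∈ τ with x ∈ U, then check whether U ∩ (A ∖ {x}) ≠ ∅ for every such U.
  x = k: opens ∋ x are {k, l, m}; each meets A ∖ {k}, so x IS a limit point.
  x = l: open {l, m} ∋ x has {l, m} ∩ (A ∖ {l}) = ∅, so x is NOT a limit point.
  x = m: open {m} ∋ x has {m} ∩ (A ∖ {m}) = ∅, so x is NOT a limit point.
Collecting: A' = {k}.


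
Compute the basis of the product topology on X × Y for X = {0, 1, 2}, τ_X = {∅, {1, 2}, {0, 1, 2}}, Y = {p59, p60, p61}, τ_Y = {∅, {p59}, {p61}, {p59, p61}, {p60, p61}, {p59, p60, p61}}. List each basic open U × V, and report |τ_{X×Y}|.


Basis B = {∅ × ∅, {1, 2} × {p59}, {1, 2} × {p61}, {0, 1, 2} × {p59}, {0, 1, 2} × {p61}, {1, 2} × {p59, p61}, {1, 2} × {p60, p61}, {0, 1, 2} × {p59, p61}, {0, 1, 2} × {p60, p61}, {1, 2} × {p59, p60, p61}, {0, 1, 2} × {p59, p60, p61}}; |τ_{X×Y}| = 18.

Enumerate products U × V with U ∈ τ_X, V ∈ τ_Y (deduplicated):
  ∅ × ∅ = {} (∅)
  {1, 2} × {p59} = {(1,p59), (2,p59)}
  {1, 2} × {p61} = {(1,p61), (2,p61)}
  {0, 1, 2} × {p59} = {(0,p59), (1,p59), (2,p59)}
  {0, 1, 2} × {p61} = {(0,p61), (1,p61), (2,p61)}
  {1, 2} × {p59, p61} = {(1,p59), (1,p61), (2,p59), (2,p61)}
  {1, 2} × {p60, p61} = {(1,p60), (1,p61), (2,p60), (2,p61)}
  {0, 1, 2} × {p59, p61} = {(0,p59), (0,p61), (1,p59), (1,p61), (2,p59), (2,p61)}
  {0, 1, 2} × {p60, p61} = {(0,p60), (0,p61), (1,p60), (1,p61), (2,p60), (2,p61)}
  {1, 2} × {p59, p60, p61} = {(1,p59), (1,p60), (1,p61), (2,p59), (2,p60), (2,p61)}
  {0, 1, 2} × {p59, p60, p61} = {(0,p59), (0,p60), (0,p61), (1,p59), (1,p60), (1,p61), (2,p59), (2,p60), (2,p61)}
These 11 distinct sets form the basis B.
Close under arbitrary unions to get τ_{X×Y}; counting gives |τ_{X×Y}| = 18.


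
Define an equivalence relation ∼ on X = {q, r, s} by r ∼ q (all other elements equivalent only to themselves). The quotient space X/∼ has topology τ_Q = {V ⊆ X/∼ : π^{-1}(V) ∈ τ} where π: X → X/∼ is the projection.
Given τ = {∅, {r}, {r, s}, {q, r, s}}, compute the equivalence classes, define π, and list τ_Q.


X/∼ = {[q=r], [s]}; |τ_Q| = 2.

Equivalence classes: [q=r], [s].
Quotient map π: X → X/∼ sends q ↦ [q=r], r ↦ [q=r], s ↦ [s].
For each subset V ⊆ X/∼, compute π^{-1}(V) ⊆ X and check whether π^{-1}(V) ∈ τ. V is open in τ_Q iff π^{-1}(V) ∈ τ.
  V = {}: π^{-1}(V) = ∅ ∈ τ ✓.
  V = {[q=r]}: π^{-1}(V) = {q, r} ∉ τ ✗.
  V = {[s]}: π^{-1}(V) = {s} ∉ τ ✗.
  V = {[q=r], [s]}: π^{-1}(V) = {q, r, s} ∈ τ ✓.
Open sets in the quotient: τ_Q = {{}, {[q=r], [s]}} (2 elements).


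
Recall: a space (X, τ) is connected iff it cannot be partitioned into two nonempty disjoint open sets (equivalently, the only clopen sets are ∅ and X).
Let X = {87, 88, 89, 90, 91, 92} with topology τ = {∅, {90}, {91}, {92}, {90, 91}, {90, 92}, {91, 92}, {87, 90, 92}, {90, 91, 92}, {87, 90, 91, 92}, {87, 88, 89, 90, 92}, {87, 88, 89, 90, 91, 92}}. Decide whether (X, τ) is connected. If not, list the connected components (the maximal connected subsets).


(X, τ) is disconnected; components = [{91}, {87, 88, 89, 90, 92}].

Find clopen sets (U ∈ τ with X ∖ U ∈ τ):
  U = ∅, X ∖ U = {87, 88, 89, 90, 91, 92} — both open, so U is clopen.
  U = {91}, X ∖ U = {87, 88, 89, 90, 92} — both open, so U is clopen.
  U = {87, 88, 89, 90, 92}, X ∖ U = {91} — both open, so U is clopen.
  U = {87, 88, 89, 90, 91, 92}, X ∖ U = ∅ — both open, so U is clopen.
Nontrivial clopen(s) exist: e.g. {91}. So (X, τ) is disconnected.
Compute connected components by grouping points that agree on all clopens:
  component: {91}
  component: {87, 88, 89, 90, 92}


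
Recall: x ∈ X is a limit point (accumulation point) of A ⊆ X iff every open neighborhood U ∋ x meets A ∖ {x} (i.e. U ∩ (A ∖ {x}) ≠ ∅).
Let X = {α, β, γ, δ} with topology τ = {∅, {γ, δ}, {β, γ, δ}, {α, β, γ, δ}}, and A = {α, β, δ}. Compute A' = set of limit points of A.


A' = {α, β, γ}

For each x ∈ X, list the open sets U ∈ τ with x ∈ U, then check whether U ∩ (A ∖ {x}) ≠ ∅ for every such U.
  x = α: opens ∋ x are {α, β, γ, δ}; each meets A ∖ {α}, so x IS a limit point.
  x = β: opens ∋ x are {β, γ, δ}, {α, β, γ, δ}; each meets A ∖ {β}, so x IS a limit point.
  x = γ: opens ∋ x are {γ, δ}, {β, γ, δ}, {α, β, γ, δ}; each meets A ∖ {γ}, so x IS a limit point.
  x = δ: open {γ, δ} ∋ x has {γ, δ} ∩ (A ∖ {δ}) = ∅, so x is NOT a limit point.
Collecting: A' = {α, β, γ}.


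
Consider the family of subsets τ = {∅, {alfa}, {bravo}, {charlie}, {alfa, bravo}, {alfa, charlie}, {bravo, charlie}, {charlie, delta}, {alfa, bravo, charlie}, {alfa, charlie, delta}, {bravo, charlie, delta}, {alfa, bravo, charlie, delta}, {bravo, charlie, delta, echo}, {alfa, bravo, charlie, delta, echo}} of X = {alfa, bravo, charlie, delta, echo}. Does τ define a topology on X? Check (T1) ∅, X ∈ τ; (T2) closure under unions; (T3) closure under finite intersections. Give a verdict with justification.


τ IS a topology on X.

Axiom (T1): ∅ ∈ τ? Yes; X ∈ τ? Yes.
Axiom (T2/T3): check pairwise unions and intersections of members of τ.
All pairwise intersections and unions checked — each lies in τ. Therefore τ satisfies (T1), (T2), (T3): it IS a topology on X.


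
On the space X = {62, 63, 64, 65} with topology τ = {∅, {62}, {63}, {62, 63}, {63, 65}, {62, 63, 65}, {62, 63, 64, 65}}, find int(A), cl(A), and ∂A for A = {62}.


int(A) = {62}, cl(A) = {62, 64}, ∂A = {64}.

Closed sets in (X, τ) are complements of opens:
  closed(X, τ) = {∅, {64}, {62, 64}, {64, 65}, {62, 64, 65}, {63, 64, 65}, {62, 63, 64, 65}}.
int(A) = ⋃ {U ∈ τ : U ⊆ A}. Opens contained in A: ∅, {62}.
Taking the union of these: int(A) = {62}.
cl(A) = ⋂ {C closed : A ⊆ C}. Closed sets containing A: {62, 64}, {62, 64, 65}, {62, 63, 64, 65}.
Intersecting these: cl(A) = {62, 64}.
∂A = cl(A) ∖ int(A) = {62, 64} ∖ {62} = {64}.


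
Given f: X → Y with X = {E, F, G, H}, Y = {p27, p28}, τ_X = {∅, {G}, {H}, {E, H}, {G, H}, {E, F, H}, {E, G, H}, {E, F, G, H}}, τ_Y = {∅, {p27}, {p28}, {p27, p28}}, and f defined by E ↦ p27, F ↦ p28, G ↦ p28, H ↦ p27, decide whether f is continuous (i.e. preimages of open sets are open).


f is NOT continuous.

Compute f^{-1}(U) for each U ∈ τ_Y:
  U = ∅: f^{-1}(U) = ∅ ∈ τ_X ✓.
  U = {p27}: f^{-1}(U) = {E, H} ∈ τ_X ✓.
  U = {p28}: f^{-1}(U) = {F, G} ∉ τ_X ✗.
  U = {p27, p28}: f^{-1}(U) = {E, F, G, H} ∈ τ_X ✓.
Found U = {p28} with f^{-1}(U) = {F, G} not in τ_X. Therefore f is NOT continuous.


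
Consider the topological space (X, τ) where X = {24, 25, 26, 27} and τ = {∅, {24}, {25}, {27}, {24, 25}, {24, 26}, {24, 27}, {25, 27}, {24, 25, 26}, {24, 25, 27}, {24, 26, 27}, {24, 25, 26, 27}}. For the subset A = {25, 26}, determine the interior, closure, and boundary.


int(A) = {25}, cl(A) = {25, 26}, ∂A = {26}.

Closed sets in (X, τ) are complements of opens:
  closed(X, τ) = {∅, {25}, {26}, {27}, {24, 26}, {25, 26}, {25, 27}, {26, 27}, {24, 25, 26}, {24, 26, 27}, {25, 26, 27}, {24, 25, 26, 27}}.
int(A) = ⋃ {U ∈ τ : U ⊆ A}. Opens contained in A: ∅, {25}.
Taking the union of these: int(A) = {25}.
cl(A) = ⋂ {C closed : A ⊆ C}. Closed sets containing A: {25, 26}, {24, 25, 26}, {25, 26, 27}, {24, 25, 26, 27}.
Intersecting these: cl(A) = {25, 26}.
∂A = cl(A) ∖ int(A) = {25, 26} ∖ {25} = {26}.


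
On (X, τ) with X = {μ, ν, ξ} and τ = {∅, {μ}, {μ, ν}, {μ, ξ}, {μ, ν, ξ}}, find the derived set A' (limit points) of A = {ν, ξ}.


A' = ∅

For each x ∈ X, list the open sets U ∈ τ with x ∈ U, then check whether U ∩ (A ∖ {x}) ≠ ∅ for every such U.
  x = μ: open {μ} ∋ x has {μ} ∩ (A ∖ {μ}) = ∅, so x is NOT a limit point.
  x = ν: open {μ, ν} ∋ x has {μ, ν} ∩ (A ∖ {ν}) = ∅, so x is NOT a limit point.
  x = ξ: open {μ, ξ} ∋ x has {μ, ξ} ∩ (A ∖ {ξ}) = ∅, so x is NOT a limit point.
Collecting: A' = ∅.


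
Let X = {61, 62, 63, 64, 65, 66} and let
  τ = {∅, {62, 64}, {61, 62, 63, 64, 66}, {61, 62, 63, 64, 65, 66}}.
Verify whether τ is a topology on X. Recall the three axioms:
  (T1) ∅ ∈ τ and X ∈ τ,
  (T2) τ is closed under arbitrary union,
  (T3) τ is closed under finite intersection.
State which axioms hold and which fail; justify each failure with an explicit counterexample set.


τ IS a topology on X.

Axiom (T1): ∅ ∈ τ? Yes; X ∈ τ? Yes.
Axiom (T2/T3): check pairwise unions and intersections of members of τ.
All pairwise intersections and unions checked — each lies in τ. Therefore τ satisfies (T1), (T2), (T3): it IS a topology on X.


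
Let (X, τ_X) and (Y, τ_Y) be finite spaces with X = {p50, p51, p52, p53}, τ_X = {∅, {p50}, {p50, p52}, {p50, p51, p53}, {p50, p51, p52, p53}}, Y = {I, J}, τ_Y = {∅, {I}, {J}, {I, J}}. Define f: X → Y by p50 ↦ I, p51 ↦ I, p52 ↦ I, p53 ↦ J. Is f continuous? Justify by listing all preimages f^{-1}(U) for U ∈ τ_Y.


f is NOT continuous.

Compute f^{-1}(U) for each U ∈ τ_Y:
  U = ∅: f^{-1}(U) = ∅ ∈ τ_X ✓.
  U = {I}: f^{-1}(U) = {p50, p51, p52} ∉ τ_X ✗.
  U = {J}: f^{-1}(U) = {p53} ∉ τ_X ✗.
  U = {I, J}: f^{-1}(U) = {p50, p51, p52, p53} ∈ τ_X ✓.
Found U = {I} with f^{-1}(U) = {p50, p51, p52} not in τ_X. Therefore f is NOT continuous.


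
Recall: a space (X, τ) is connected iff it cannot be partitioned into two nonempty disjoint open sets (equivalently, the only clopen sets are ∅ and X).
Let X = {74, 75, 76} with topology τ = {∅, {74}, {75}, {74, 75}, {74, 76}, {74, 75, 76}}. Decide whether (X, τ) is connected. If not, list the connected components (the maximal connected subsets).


(X, τ) is disconnected; components = [{75}, {74, 76}].

Find clopen sets (U ∈ τ with X ∖ U ∈ τ):
  U = ∅, X ∖ U = {74, 75, 76} — both open, so U is clopen.
  U = {75}, X ∖ U = {74, 76} — both open, so U is clopen.
  U = {74, 76}, X ∖ U = {75} — both open, so U is clopen.
  U = {74, 75, 76}, X ∖ U = ∅ — both open, so U is clopen.
Nontrivial clopen(s) exist: e.g. {75}. So (X, τ) is disconnected.
Compute connected components by grouping points that agree on all clopens:
  component: {75}
  component: {74, 76}


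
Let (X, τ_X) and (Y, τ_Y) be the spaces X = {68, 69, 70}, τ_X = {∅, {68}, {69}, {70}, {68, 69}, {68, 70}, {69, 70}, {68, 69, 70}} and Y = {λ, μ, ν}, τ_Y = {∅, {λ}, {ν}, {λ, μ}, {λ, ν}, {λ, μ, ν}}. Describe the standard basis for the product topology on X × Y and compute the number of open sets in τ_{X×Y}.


Basis B = {∅ × ∅, {68} × {λ}, {68} × {ν}, {69} × {λ}, {69} × {ν}, {70} × {λ}, {70} × {ν}, {68} × {λ, μ}, {68} × {λ, ν}, {68, 69} × {λ}, {68, 70} × {λ}, {68, 69} × {ν}, {68, 70} × {ν}, {69} × {λ, μ}, {69} × {λ, ν}, {69, 70} × {λ}, {69, 70} × {ν}, {70} × {λ, μ}, {70} × {λ, ν}, {68} × {λ, μ, ν}, {68, 69, 70} × {λ}, {68, 69, 70} × {ν}, {69} × {λ, μ, ν}, {70} × {λ, μ, ν}, {68, 69} × {λ, μ}, {68, 70} × {λ, μ}, {68, 69} × {λ, ν}, {68, 70} × {λ, ν}, {69, 70} × {λ, μ}, {69, 70} × {λ, ν}, {68, 69} × {λ, μ, ν}, {68, 70} × {λ, μ, ν}, {68, 69, 70} × {λ, μ}, {68, 69, 70} × {λ, ν}, {69, 70} × {λ, μ, ν}, {68, 69, 70} × {λ, μ, ν}}; |τ_{X×Y}| = 216.

Enumerate products U × V with U ∈ τ_X, V ∈ τ_Y (deduplicated):
  ∅ × ∅ = {} (∅)
  {68} × {λ} = {(68,λ)}
  {68} × {ν} = {(68,ν)}
  {69} × {λ} = {(69,λ)}
  {69} × {ν} = {(69,ν)}
  {70} × {λ} = {(70,λ)}
  {70} × {ν} = {(70,ν)}
  {68} × {λ, μ} = {(68,λ), (68,μ)}
  {68} × {λ, ν} = {(68,λ), (68,ν)}
  {68, 69} × {λ} = {(68,λ), (69,λ)}
  {68, 70} × {λ} = {(68,λ), (70,λ)}
  {68, 69} × {ν} = {(68,ν), (69,ν)}
  {68, 70} × {ν} = {(68,ν), (70,ν)}
  {69} × {λ, μ} = {(69,λ), (69,μ)}
  {69} × {λ, ν} = {(69,λ), (69,ν)}
  {69, 70} × {λ} = {(69,λ), (70,λ)}
  {69, 70} × {ν} = {(69,ν), (70,ν)}
  {70} × {λ, μ} = {(70,λ), (70,μ)}
  {70} × {λ, ν} = {(70,λ), (70,ν)}
  {68} × {λ, μ, ν} = {(68,λ), (68,μ), (68,ν)}
  {68, 69, 70} × {λ} = {(68,λ), (69,λ), (70,λ)}
  {68, 69, 70} × {ν} = {(68,ν), (69,ν), (70,ν)}
  {69} × {λ, μ, ν} = {(69,λ), (69,μ), (69,ν)}
  {70} × {λ, μ, ν} = {(70,λ), (70,μ), (70,ν)}
  {68, 69} × {λ, μ} = {(68,λ), (68,μ), (69,λ), (69,μ)}
  {68, 70} × {λ, μ} = {(68,λ), (68,μ), (70,λ), (70,μ)}
  {68, 69} × {λ, ν} = {(68,λ), (68,ν), (69,λ), (69,ν)}
  {68, 70} × {λ, ν} = {(68,λ), (68,ν), (70,λ), (70,ν)}
  {69, 70} × {λ, μ} = {(69,λ), (69,μ), (70,λ), (70,μ)}
  {69, 70} × {λ, ν} = {(69,λ), (69,ν), (70,λ), (70,ν)}
  {68, 69} × {λ, μ, ν} = {(68,λ), (68,μ), (68,ν), (69,λ), (69,μ), (69,ν)}
  {68, 70} × {λ, μ, ν} = {(68,λ), (68,μ), (68,ν), (70,λ), (70,μ), (70,ν)}
  {68, 69, 70} × {λ, μ} = {(68,λ), (68,μ), (69,λ), (69,μ), (70,λ), (70,μ)}
  {68, 69, 70} × {λ, ν} = {(68,λ), (68,ν), (69,λ), (69,ν), (70,λ), (70,ν)}
  {69, 70} × {λ, μ, ν} = {(69,λ), (69,μ), (69,ν), (70,λ), (70,μ), (70,ν)}
  {68, 69, 70} × {λ, μ, ν} = {(68,λ), (68,μ), (68,ν), (69,λ), (69,μ), (69,ν), (70,λ), (70,μ), (70,ν)}
These 36 distinct sets form the basis B.
Close under arbitrary unions to get τ_{X×Y}; counting gives |τ_{X×Y}| = 216.


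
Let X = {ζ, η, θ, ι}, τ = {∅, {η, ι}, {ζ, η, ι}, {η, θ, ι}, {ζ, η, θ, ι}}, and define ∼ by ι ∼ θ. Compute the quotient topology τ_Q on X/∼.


X/∼ = {[ζ], [η], [θ=ι]}; |τ_Q| = 3.

Equivalence classes: [ζ], [η], [θ=ι].
Quotient map π: X → X/∼ sends ζ ↦ [ζ], η ↦ [η], θ ↦ [θ=ι], ι ↦ [θ=ι].
For each subset V ⊆ X/∼, compute π^{-1}(V) ⊆ X and check whether π^{-1}(V) ∈ τ. V is open in τ_Q iff π^{-1}(V) ∈ τ.
  V = {}: π^{-1}(V) = ∅ ∈ τ ✓.
  V = {[ζ]}: π^{-1}(V) = {ζ} ∉ τ ✗.
  V = {[η]}: π^{-1}(V) = {η} ∉ τ ✗.
  V = {[ζ], [η]}: π^{-1}(V) = {ζ, η} ∉ τ ✗.
  V = {[θ=ι]}: π^{-1}(V) = {θ, ι} ∉ τ ✗.
  V = {[ζ], [θ=ι]}: π^{-1}(V) = {ζ, θ, ι} ∉ τ ✗.
  V = {[η], [θ=ι]}: π^{-1}(V) = {η, θ, ι} ∈ τ ✓.
  V = {[ζ], [η], [θ=ι]}: π^{-1}(V) = {ζ, η, θ, ι} ∈ τ ✓.
Open sets in the quotient: τ_Q = {{}, {[η], [θ=ι]}, {[ζ], [η], [θ=ι]}} (3 elements).


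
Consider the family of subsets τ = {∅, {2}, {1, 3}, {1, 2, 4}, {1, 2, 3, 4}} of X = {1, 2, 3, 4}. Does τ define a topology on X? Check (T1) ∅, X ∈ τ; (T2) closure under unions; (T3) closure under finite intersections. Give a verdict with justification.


τ is NOT a topology on X.

Axiom (T1): ∅ ∈ τ? Yes; X ∈ τ? Yes.
Axiom (T2/T3): check pairwise unions and intersections of members of τ.
Counterexample for (T2): {2} ∪ {1, 3} = {1, 2, 3} ∉ τ. Therefore τ is NOT a topology.


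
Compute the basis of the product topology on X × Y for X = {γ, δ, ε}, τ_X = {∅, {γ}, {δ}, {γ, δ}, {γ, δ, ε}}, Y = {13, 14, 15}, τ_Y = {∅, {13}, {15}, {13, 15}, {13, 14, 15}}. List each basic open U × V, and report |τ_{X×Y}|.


Basis B = {∅ × ∅, {γ} × {13}, {γ} × {15}, {δ} × {13}, {δ} × {15}, {γ} × {13, 15}, {γ, δ} × {13}, {γ, δ} × {15}, {δ} × {13, 15}, {γ} × {13, 14, 15}, {γ, δ, ε} × {13}, {γ, δ, ε} × {15}, {δ} × {13, 14, 15}, {γ, δ} × {13, 15}, {γ, δ} × {13, 14, 15}, {γ, δ, ε} × {13, 15}, {γ, δ, ε} × {13, 14, 15}}; |τ_{X×Y}| = 48.

Enumerate products U × V with U ∈ τ_X, V ∈ τ_Y (deduplicated):
  ∅ × ∅ = {} (∅)
  {γ} × {13} = {(γ,13)}
  {γ} × {15} = {(γ,15)}
  {δ} × {13} = {(δ,13)}
  {δ} × {15} = {(δ,15)}
  {γ} × {13, 15} = {(γ,13), (γ,15)}
  {γ, δ} × {13} = {(γ,13), (δ,13)}
  {γ, δ} × {15} = {(γ,15), (δ,15)}
  {δ} × {13, 15} = {(δ,13), (δ,15)}
  {γ} × {13, 14, 15} = {(γ,13), (γ,14), (γ,15)}
  {γ, δ, ε} × {13} = {(γ,13), (δ,13), (ε,13)}
  {γ, δ, ε} × {15} = {(γ,15), (δ,15), (ε,15)}
  {δ} × {13, 14, 15} = {(δ,13), (δ,14), (δ,15)}
  {γ, δ} × {13, 15} = {(γ,13), (γ,15), (δ,13), (δ,15)}
  {γ, δ} × {13, 14, 15} = {(γ,13), (γ,14), (γ,15), (δ,13), (δ,14), (δ,15)}
  {γ, δ, ε} × {13, 15} = {(γ,13), (γ,15), (δ,13), (δ,15), (ε,13), (ε,15)}
  {γ, δ, ε} × {13, 14, 15} = {(γ,13), (γ,14), (γ,15), (δ,13), (δ,14), (δ,15), (ε,13), (ε,14), (ε,15)}
These 17 distinct sets form the basis B.
Close under arbitrary unions to get τ_{X×Y}; counting gives |τ_{X×Y}| = 48.


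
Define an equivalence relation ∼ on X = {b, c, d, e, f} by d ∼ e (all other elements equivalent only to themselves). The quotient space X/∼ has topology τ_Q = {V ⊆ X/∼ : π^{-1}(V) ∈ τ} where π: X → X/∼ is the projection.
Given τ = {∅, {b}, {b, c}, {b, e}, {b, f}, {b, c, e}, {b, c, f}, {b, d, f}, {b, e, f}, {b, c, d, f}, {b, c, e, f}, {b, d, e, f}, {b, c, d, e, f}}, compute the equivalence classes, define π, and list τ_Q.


X/∼ = {[b], [c], [d=e], [f]}; |τ_Q| = 7.

Equivalence classes: [b], [c], [d=e], [f].
Quotient map π: X → X/∼ sends b ↦ [b], c ↦ [c], d ↦ [d=e], e ↦ [d=e], f ↦ [f].
For each subset V ⊆ X/∼, compute π^{-1}(V) ⊆ X and check whether π^{-1}(V) ∈ τ. V is open in τ_Q iff π^{-1}(V) ∈ τ.
  V = {}: π^{-1}(V) = ∅ ∈ τ ✓.
  V = {[b]}: π^{-1}(V) = {b} ∈ τ ✓.
  V = {[c]}: π^{-1}(V) = {c} ∉ τ ✗.
  V = {[b], [c]}: π^{-1}(V) = {b, c} ∈ τ ✓.
  V = {[d=e]}: π^{-1}(V) = {d, e} ∉ τ ✗.
  V = {[b], [d=e]}: π^{-1}(V) = {b, d, e} ∉ τ ✗.
  V = {[c], [d=e]}: π^{-1}(V) = {c, d, e} ∉ τ ✗.
  V = {[b], [c], [d=e]}: π^{-1}(V) = {b, c, d, e} ∉ τ ✗.
  V = {[f]}: π^{-1}(V) = {f} ∉ τ ✗.
  V = {[b], [f]}: π^{-1}(V) = {b, f} ∈ τ ✓.
  V = {[c], [f]}: π^{-1}(V) = {c, f} ∉ τ ✗.
  V = {[b], [c], [f]}: π^{-1}(V) = {b, c, f} ∈ τ ✓.
  V = {[d=e], [f]}: π^{-1}(V) = {d, e, f} ∉ τ ✗.
  V = {[b], [d=e], [f]}: π^{-1}(V) = {b, d, e, f} ∈ τ ✓.
  V = {[c], [d=e], [f]}: π^{-1}(V) = {c, d, e, f} ∉ τ ✗.
  V = {[b], [c], [d=e], [f]}: π^{-1}(V) = {b, c, d, e, f} ∈ τ ✓.
Open sets in the quotient: τ_Q = {{}, {[b]}, {[b], [c]}, {[b], [f]}, {[b], [c], [f]}, {[b], [d=e], [f]}, {[b], [c], [d=e], [f]}} (7 elements).


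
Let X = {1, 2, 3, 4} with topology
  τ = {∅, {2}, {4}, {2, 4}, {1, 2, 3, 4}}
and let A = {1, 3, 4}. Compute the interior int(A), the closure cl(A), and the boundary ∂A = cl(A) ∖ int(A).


int(A) = {4}, cl(A) = {1, 3, 4}, ∂A = {1, 3}.

Closed sets in (X, τ) are complements of opens:
  closed(X, τ) = {∅, {1, 3}, {1, 2, 3}, {1, 3, 4}, {1, 2, 3, 4}}.
int(A) = ⋃ {U ∈ τ : U ⊆ A}. Opens contained in A: ∅, {4}.
Taking the union of these: int(A) = {4}.
cl(A) = ⋂ {C closed : A ⊆ C}. Closed sets containing A: {1, 3, 4}, {1, 2, 3, 4}.
Intersecting these: cl(A) = {1, 3, 4}.
∂A = cl(A) ∖ int(A) = {1, 3, 4} ∖ {4} = {1, 3}.


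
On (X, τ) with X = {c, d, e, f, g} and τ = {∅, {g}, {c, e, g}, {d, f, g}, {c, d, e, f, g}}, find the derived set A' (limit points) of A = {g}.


A' = {c, d, e, f}

For each x ∈ X, list the open sets U ∈ τ with x ∈ U, then check whether U ∩ (A ∖ {x}) ≠ ∅ for every such U.
  x = c: opens ∋ x are {c, e, g}, {c, d, e, f, g}; each meets A ∖ {c}, so x IS a limit point.
  x = d: opens ∋ x are {d, f, g}, {c, d, e, f, g}; each meets A ∖ {d}, so x IS a limit point.
  x = e: opens ∋ x are {c, e, g}, {c, d, e, f, g}; each meets A ∖ {e}, so x IS a limit point.
  x = f: opens ∋ x are {d, f, g}, {c, d, e, f, g}; each meets A ∖ {f}, so x IS a limit point.
  x = g: open {g} ∋ x has {g} ∩ (A ∖ {g}) = ∅, so x is NOT a limit point.
Collecting: A' = {c, d, e, f}.


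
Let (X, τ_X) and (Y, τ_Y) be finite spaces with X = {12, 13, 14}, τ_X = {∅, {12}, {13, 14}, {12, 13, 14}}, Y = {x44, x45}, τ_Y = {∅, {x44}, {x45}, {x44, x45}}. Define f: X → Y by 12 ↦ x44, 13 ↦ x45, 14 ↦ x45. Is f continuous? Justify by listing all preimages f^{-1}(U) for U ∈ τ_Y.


f IS continuous.

Compute f^{-1}(U) for each U ∈ τ_Y:
  U = ∅: f^{-1}(U) = ∅ ∈ τ_X ✓.
  U = {x44}: f^{-1}(U) = {12} ∈ τ_X ✓.
  U = {x45}: f^{-1}(U) = {13, 14} ∈ τ_X ✓.
  U = {x44, x45}: f^{-1}(U) = {12, 13, 14} ∈ τ_X ✓.
Every preimage lies in τ_X, so f IS continuous.


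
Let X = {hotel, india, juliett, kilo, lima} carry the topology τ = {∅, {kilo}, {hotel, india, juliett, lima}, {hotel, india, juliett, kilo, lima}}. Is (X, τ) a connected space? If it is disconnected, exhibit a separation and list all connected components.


(X, τ) is disconnected; components = [{kilo}, {hotel, india, juliett, lima}].

Find clopen sets (U ∈ τ with X ∖ U ∈ τ):
  U = ∅, X ∖ U = {hotel, india, juliett, kilo, lima} — both open, so U is clopen.
  U = {kilo}, X ∖ U = {hotel, india, juliett, lima} — both open, so U is clopen.
  U = {hotel, india, juliett, lima}, X ∖ U = {kilo} — both open, so U is clopen.
  U = {hotel, india, juliett, kilo, lima}, X ∖ U = ∅ — both open, so U is clopen.
Nontrivial clopen(s) exist: e.g. {hotel, india, juliett, lima}. So (X, τ) is disconnected.
Compute connected components by grouping points that agree on all clopens:
  component: {kilo}
  component: {hotel, india, juliett, lima}


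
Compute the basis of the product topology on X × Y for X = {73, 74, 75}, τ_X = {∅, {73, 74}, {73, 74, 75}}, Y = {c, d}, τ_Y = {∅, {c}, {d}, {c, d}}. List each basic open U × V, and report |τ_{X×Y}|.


Basis B = {∅ × ∅, {73, 74} × {c}, {73, 74} × {d}, {73, 74, 75} × {c}, {73, 74, 75} × {d}, {73, 74} × {c, d}, {73, 74, 75} × {c, d}}; |τ_{X×Y}| = 9.

Enumerate products U × V with U ∈ τ_X, V ∈ τ_Y (deduplicated):
  ∅ × ∅ = {} (∅)
  {73, 74} × {c} = {(73,c), (74,c)}
  {73, 74} × {d} = {(73,d), (74,d)}
  {73, 74, 75} × {c} = {(73,c), (74,c), (75,c)}
  {73, 74, 75} × {d} = {(73,d), (74,d), (75,d)}
  {73, 74} × {c, d} = {(73,c), (73,d), (74,c), (74,d)}
  {73, 74, 75} × {c, d} = {(73,c), (73,d), (74,c), (74,d), (75,c), (75,d)}
These 7 distinct sets form the basis B.
Close under arbitrary unions to get τ_{X×Y}; counting gives |τ_{X×Y}| = 9.


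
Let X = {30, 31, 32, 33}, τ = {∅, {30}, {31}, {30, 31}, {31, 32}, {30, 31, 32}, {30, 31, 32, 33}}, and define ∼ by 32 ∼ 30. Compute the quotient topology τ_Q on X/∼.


X/∼ = {[30=32], [31], [33]}; |τ_Q| = 4.

Equivalence classes: [30=32], [31], [33].
Quotient map π: X → X/∼ sends 30 ↦ [30=32], 31 ↦ [31], 32 ↦ [30=32], 33 ↦ [33].
For each subset V ⊆ X/∼, compute π^{-1}(V) ⊆ X and check whether π^{-1}(V) ∈ τ. V is open in τ_Q iff π^{-1}(V) ∈ τ.
  V = {}: π^{-1}(V) = ∅ ∈ τ ✓.
  V = {[30=32]}: π^{-1}(V) = {30, 32} ∉ τ ✗.
  V = {[31]}: π^{-1}(V) = {31} ∈ τ ✓.
  V = {[30=32], [31]}: π^{-1}(V) = {30, 31, 32} ∈ τ ✓.
  V = {[33]}: π^{-1}(V) = {33} ∉ τ ✗.
  V = {[30=32], [33]}: π^{-1}(V) = {30, 32, 33} ∉ τ ✗.
  V = {[31], [33]}: π^{-1}(V) = {31, 33} ∉ τ ✗.
  V = {[30=32], [31], [33]}: π^{-1}(V) = {30, 31, 32, 33} ∈ τ ✓.
Open sets in the quotient: τ_Q = {{}, {[31]}, {[30=32], [31]}, {[30=32], [31], [33]}} (4 elements).


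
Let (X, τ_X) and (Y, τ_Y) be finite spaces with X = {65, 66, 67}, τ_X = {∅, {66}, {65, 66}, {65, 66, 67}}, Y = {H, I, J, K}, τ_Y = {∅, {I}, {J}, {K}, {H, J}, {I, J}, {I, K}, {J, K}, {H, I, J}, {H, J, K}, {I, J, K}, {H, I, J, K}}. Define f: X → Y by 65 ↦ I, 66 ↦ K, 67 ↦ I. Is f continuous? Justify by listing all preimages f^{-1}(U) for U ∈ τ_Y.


f is NOT continuous.

Compute f^{-1}(U) for each U ∈ τ_Y:
  U = ∅: f^{-1}(U) = ∅ ∈ τ_X ✓.
  U = {I}: f^{-1}(U) = {65, 67} ∉ τ_X ✗.
  U = {J}: f^{-1}(U) = ∅ ∈ τ_X ✓.
  U = {K}: f^{-1}(U) = {66} ∈ τ_X ✓.
  U = {H, J}: f^{-1}(U) = ∅ ∈ τ_X ✓.
  U = {I, J}: f^{-1}(U) = {65, 67} ∉ τ_X ✗.
  U = {I, K}: f^{-1}(U) = {65, 66, 67} ∈ τ_X ✓.
  U = {J, K}: f^{-1}(U) = {66} ∈ τ_X ✓.
  U = {H, I, J}: f^{-1}(U) = {65, 67} ∉ τ_X ✗.
  U = {H, J, K}: f^{-1}(U) = {66} ∈ τ_X ✓.
  U = {I, J, K}: f^{-1}(U) = {65, 66, 67} ∈ τ_X ✓.
  U = {H, I, J, K}: f^{-1}(U) = {65, 66, 67} ∈ τ_X ✓.
Found U = {I} with f^{-1}(U) = {65, 67} not in τ_X. Therefore f is NOT continuous.


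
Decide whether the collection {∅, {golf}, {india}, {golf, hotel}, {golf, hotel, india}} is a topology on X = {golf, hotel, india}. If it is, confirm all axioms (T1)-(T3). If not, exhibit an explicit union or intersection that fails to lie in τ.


τ is NOT a topology on X.

Axiom (T1): ∅ ∈ τ? Yes; X ∈ τ? Yes.
Axiom (T2/T3): check pairwise unions and intersections of members of τ.
Counterexample for (T2): {golf} ∪ {india} = {golf, india} ∉ τ. Therefore τ is NOT a topology.


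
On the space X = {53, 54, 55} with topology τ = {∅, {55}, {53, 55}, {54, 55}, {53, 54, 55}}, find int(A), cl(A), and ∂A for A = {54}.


int(A) = ∅, cl(A) = {54}, ∂A = {54}.

Closed sets in (X, τ) are complements of opens:
  closed(X, τ) = {∅, {53}, {54}, {53, 54}, {53, 54, 55}}.
int(A) = ⋃ {U ∈ τ : U ⊆ A}. Opens contained in A: ∅.
Taking the union of these: int(A) = ∅.
cl(A) = ⋂ {C closed : A ⊆ C}. Closed sets containing A: {54}, {53, 54}, {53, 54, 55}.
Intersecting these: cl(A) = {54}.
∂A = cl(A) ∖ int(A) = {54} ∖ ∅ = {54}.


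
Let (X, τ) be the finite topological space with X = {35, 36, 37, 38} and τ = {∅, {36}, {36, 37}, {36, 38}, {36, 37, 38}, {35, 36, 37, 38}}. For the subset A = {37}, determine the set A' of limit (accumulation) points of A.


A' = {35}

For each x ∈ X, list the open sets U ∈ τ with x ∈ U, then check whether U ∩ (A ∖ {x}) ≠ ∅ for every such U.
  x = 35: opens ∋ x are {35, 36, 37, 38}; each meets A ∖ {35}, so x IS a limit point.
  x = 36: open {36} ∋ x has {36} ∩ (A ∖ {36}) = ∅, so x is NOT a limit point.
  x = 37: open {36, 37} ∋ x has {36, 37} ∩ (A ∖ {37}) = ∅, so x is NOT a limit point.
  x = 38: open {36, 38} ∋ x has {36, 38} ∩ (A ∖ {38}) = ∅, so x is NOT a limit point.
Collecting: A' = {35}.


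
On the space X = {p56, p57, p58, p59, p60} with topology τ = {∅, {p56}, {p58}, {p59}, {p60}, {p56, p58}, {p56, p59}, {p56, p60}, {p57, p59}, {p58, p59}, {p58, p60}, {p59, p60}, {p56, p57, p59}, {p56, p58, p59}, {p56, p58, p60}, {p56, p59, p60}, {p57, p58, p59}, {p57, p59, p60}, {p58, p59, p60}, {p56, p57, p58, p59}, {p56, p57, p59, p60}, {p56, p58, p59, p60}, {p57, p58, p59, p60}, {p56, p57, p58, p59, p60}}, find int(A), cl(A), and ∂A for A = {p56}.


int(A) = {p56}, cl(A) = {p56}, ∂A = ∅.

Closed sets in (X, τ) are complements of opens:
  closed(X, τ) = {∅, {p56}, {p57}, {p58}, {p60}, {p56, p57}, {p56, p58}, {p56, p60}, {p57, p58}, {p57, p59}, {p57, p60}, {p58, p60}, {p56, p57, p58}, {p56, p57, p59}, {p56, p57, p60}, {p56, p58, p60}, {p57, p58, p59}, {p57, p58, p60}, {p57, p59, p60}, {p56, p57, p58, p59}, {p56, p57, p58, p60}, {p56, p57, p59, p60}, {p57, p58, p59, p60}, {p56, p57, p58, p59, p60}}.
int(A) = ⋃ {U ∈ τ : U ⊆ A}. Opens contained in A: ∅, {p56}.
Taking the union of these: int(A) = {p56}.
cl(A) = ⋂ {C closed : A ⊆ C}. Closed sets containing A: {p56}, {p56, p57}, {p56, p58}, {p56, p60}, {p56, p57, p58}, {p56, p57, p59}, {p56, p57, p60}, {p56, p58, p60}, {p56, p57, p58, p59}, {p56, p57, p58, p60}, {p56, p57, p59, p60}, {p56, p57, p58, p59, p60}.
Intersecting these: cl(A) = {p56}.
∂A = cl(A) ∖ int(A) = {p56} ∖ {p56} = ∅.


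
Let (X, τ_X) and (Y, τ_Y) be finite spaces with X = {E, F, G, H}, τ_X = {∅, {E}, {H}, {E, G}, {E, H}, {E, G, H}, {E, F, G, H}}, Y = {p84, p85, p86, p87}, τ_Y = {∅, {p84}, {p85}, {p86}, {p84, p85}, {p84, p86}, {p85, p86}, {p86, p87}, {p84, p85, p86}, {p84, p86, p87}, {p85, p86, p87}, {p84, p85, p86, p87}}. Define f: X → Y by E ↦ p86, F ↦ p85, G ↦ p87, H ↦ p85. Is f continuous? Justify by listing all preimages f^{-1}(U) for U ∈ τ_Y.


f is NOT continuous.

Compute f^{-1}(U) for each U ∈ τ_Y:
  U = ∅: f^{-1}(U) = ∅ ∈ τ_X ✓.
  U = {p84}: f^{-1}(U) = ∅ ∈ τ_X ✓.
  U = {p85}: f^{-1}(U) = {F, H} ∉ τ_X ✗.
  U = {p86}: f^{-1}(U) = {E} ∈ τ_X ✓.
  U = {p84, p85}: f^{-1}(U) = {F, H} ∉ τ_X ✗.
  U = {p84, p86}: f^{-1}(U) = {E} ∈ τ_X ✓.
  U = {p85, p86}: f^{-1}(U) = {E, F, H} ∉ τ_X ✗.
  U = {p86, p87}: f^{-1}(U) = {E, G} ∈ τ_X ✓.
  U = {p84, p85, p86}: f^{-1}(U) = {E, F, H} ∉ τ_X ✗.
  U = {p84, p86, p87}: f^{-1}(U) = {E, G} ∈ τ_X ✓.
  U = {p85, p86, p87}: f^{-1}(U) = {E, F, G, H} ∈ τ_X ✓.
  U = {p84, p85, p86, p87}: f^{-1}(U) = {E, F, G, H} ∈ τ_X ✓.
Found U = {p85} with f^{-1}(U) = {F, H} not in τ_X. Therefore f is NOT continuous.


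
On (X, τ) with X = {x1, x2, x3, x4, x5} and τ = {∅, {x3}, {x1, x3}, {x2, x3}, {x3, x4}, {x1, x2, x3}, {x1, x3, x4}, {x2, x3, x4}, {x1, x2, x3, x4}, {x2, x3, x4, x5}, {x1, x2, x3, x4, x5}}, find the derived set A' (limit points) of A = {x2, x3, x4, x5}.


A' = {x1, x2, x4, x5}

For each x ∈ X, list the open sets U ∈ τ with x ∈ U, then check whether U ∩ (A ∖ {x}) ≠ ∅ for every such U.
  x = x1: opens ∋ x are {x1, x3}, {x1, x2, x3}, {x1, x3, x4}, {x1, x2, x3, x4}, {x1, x2, x3, x4, x5}; each meets A ∖ {x1}, so x IS a limit point.
  x = x2: opens ∋ x are {x2, x3}, {x1, x2, x3}, {x2, x3, x4}, {x1, x2, x3, x4}, {x2, x3, x4, x5}, {x1, x2, x3, x4, x5}; each meets A ∖ {x2}, so x IS a limit point.
  x = x3: open {x3} ∋ x has {x3} ∩ (A ∖ {x3}) = ∅, so x is NOT a limit point.
  x = x4: opens ∋ x are {x3, x4}, {x1, x3, x4}, {x2, x3, x4}, {x1, x2, x3, x4}, {x2, x3, x4, x5}, {x1, x2, x3, x4, x5}; each meets A ∖ {x4}, so x IS a limit point.
  x = x5: opens ∋ x are {x2, x3, x4, x5}, {x1, x2, x3, x4, x5}; each meets A ∖ {x5}, so x IS a limit point.
Collecting: A' = {x1, x2, x4, x5}.
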